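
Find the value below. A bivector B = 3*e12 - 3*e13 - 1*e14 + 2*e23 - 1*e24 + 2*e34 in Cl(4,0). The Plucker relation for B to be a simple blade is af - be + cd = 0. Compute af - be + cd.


Plucker relation: af - be + cd
a*f = 3*2 = 6
b*e = (-3)*(-1) = 3
c*d = (-1)*2 = -2
af - be + cd = 6 - 3 + (-2)
= 1


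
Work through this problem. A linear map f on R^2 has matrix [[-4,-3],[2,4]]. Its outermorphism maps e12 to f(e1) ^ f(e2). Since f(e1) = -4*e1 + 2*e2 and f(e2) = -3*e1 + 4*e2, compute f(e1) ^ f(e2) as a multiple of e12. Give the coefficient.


The outermorphism of a linear map f sends e1^e2 to f(e1)^f(e2).
f(e1) = -4*e1 + 2*e2
f(e2) = -3*e1 + 4*e2
f(e1) ^ f(e2) = (-4*e1 + 2*e2) ^ (-3*e1 + 4*e2)
= (-4)*4*e12 + 2*(-3)*e21
= (-16 - (-6))*e12
= -10*e12
Coefficient = -10


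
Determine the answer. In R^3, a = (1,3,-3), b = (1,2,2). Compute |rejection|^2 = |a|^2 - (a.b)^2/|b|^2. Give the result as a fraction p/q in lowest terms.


|a|^2 = 1^2 + 3^2 + (-3)^2 = 19
|b|^2 = 1^2 + 2^2 + 2^2 = 9
a . b = 1*1 + 3*2 + (-3)*2 = 1
(a.b)^2 = 1^2 = 1
|rej|^2 = 19 - 1/9
= (171 - 1)/9
= 170/9
In lowest terms: 170/9


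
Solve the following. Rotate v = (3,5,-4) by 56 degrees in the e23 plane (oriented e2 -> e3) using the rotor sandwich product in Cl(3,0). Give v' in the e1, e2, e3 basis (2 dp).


Rotor R = cos(28deg) - sin(28deg)*e23
Rotation angle theta = 2 * 28 = 56 degrees in the e23 plane (e2 -> e3).
The component perpendicular to the plane (e1) is invariant: v'_1 = v1 = 3.00
cos(56deg) = 0.5592, sin(56deg) = 0.8290
v'_2 = v2*cos(theta) - v3*sin(theta) = 5*0.5592 - (-4)*0.8290 = 6.11
v'_3 = v2*sin(theta) + v3*cos(theta) = 5*0.8290 + (-4)*0.5592 = 1.91
v' = 3.00*e1 + 6.11*e2 + 1.91*e3


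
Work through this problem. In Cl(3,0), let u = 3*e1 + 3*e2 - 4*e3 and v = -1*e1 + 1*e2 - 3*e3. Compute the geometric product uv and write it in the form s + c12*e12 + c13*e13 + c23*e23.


In Cl(3,0): e_i^2 = 1, e_ie_j = -e_je_i for i != j.
Scalar part = u . v = 3*(-1) + 3*1 + (-4)*(-3)
= -3 + 3 + 12 = 12
e12 coeff = 3*1 - 3*(-1) = 3 - (-3) = 6
e13 coeff = 3*(-3) - (-4)*(-1) = -9 - 4 = -13
e23 coeff = 3*(-3) - (-4)*1 = -9 - (-4) = -5
uv = 12 + 6*e12 - 13*e13 - 5*e23


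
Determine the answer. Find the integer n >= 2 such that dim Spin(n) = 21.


dim Spin(n) = dim so(n) = n(n-1)/2.
Solve n(n-1)/2 = 21, i.e. n^2 - n - 42 = 0.
Discriminant = 1 + 8*21 = 169
n = (1 + sqrt(169))/2 = (1 + 13)/2 = 7


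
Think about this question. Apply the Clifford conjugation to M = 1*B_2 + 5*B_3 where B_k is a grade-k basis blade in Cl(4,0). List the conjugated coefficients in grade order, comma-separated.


Clifford conjugate sign for grade k: (-1)^(k(k+1)/2)
Grade 2: (-1)^(2*3/2) = (-1)^3 = -1, coeff 1 -> -1
Grade 3: (-1)^(3*4/2) = (-1)^6 = 1, coeff 5 -> 5
Conjugated coefficients: -1, 5


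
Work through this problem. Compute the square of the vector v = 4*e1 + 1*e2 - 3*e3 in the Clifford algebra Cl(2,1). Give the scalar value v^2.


v^2 = sum of c_i^2 * e_i^2
Positive signature terms (e_i^2 = +1): 4^2 + 1^2 = 17
Negative signature terms (e_j^2 = -1): (-3)^2 = 9
v^2 = 17 - 9 = 8


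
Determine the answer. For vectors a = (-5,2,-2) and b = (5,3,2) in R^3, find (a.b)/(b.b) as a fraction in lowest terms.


Projection coefficient = (a . b) / (b . b)
a . b = (-5)*5 + 2*3 + (-2)*2
= -25 + 6 + (-4) = -23
b . b = 5^2 + 3^2 + 2^2
= 25 + 9 + 4 = 38
Coefficient = -23/38
In lowest terms: -23/38


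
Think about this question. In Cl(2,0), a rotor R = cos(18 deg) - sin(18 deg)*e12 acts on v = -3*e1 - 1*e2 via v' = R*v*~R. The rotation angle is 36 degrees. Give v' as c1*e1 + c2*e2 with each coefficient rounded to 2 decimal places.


Rotor R = cos(18deg) - sin(18deg)*e12
Rotation angle theta = 2 * 18 = 36 degrees
v' = R*v*~R rotates v by theta.
cos(36deg) = 0.8090, sin(36deg) = 0.5878
v'_1 = -3*cos(36deg) - (-1)*sin(36deg)
= -3*0.8090 - (-1)*0.5878
= -1.84
v'_2 = -3*sin(36deg) + (-1)*cos(36deg)
= -3*0.5878 + (-1)*0.8090
= -2.57
v' = -1.84*e1 - 2.57*e2


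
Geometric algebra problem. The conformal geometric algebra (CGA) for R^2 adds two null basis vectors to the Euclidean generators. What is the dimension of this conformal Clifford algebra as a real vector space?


The conformal model of R^2 uses Cl(3,1): the 2 Euclidean generators plus two extra orthogonal generators e+ (e+^2 = +1) and e- (e-^2 = -1), from which the null vectors e0, einf are built.
Number of generators m = 2 + 2 = 4.
dim Cl(p,q) = 2^m = 2^4 = 16


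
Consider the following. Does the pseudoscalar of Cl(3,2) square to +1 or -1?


The pseudoscalar I = e1...e_n (product of all n generators) of Cl(p,q) satisfies I^2 = (-1)^(q + n(n-1)/2).
p = 3, q = 2, n = p + q = 5
n(n-1)/2 = 5 * 4 / 2 = 10
Exponent = q + n(n-1)/2 = 2 + 10 = 12
I^2 = (-1)^12 = +1


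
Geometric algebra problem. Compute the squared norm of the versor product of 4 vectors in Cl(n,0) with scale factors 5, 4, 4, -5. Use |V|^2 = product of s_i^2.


Each vector v_i has |v_i|^2 = s_i^2
Squared scales: 5^2 = 25, 4^2 = 16, 4^2 = 16, (-5)^2 = 25
|V|^2 = 25 * 16 * 16 * 25
= 160000


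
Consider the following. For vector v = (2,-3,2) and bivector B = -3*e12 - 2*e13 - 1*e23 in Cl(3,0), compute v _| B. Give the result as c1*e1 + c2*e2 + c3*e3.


Left contraction v _| B = <vB>_1 (grade-1 part of the geometric product vB).
Using e1_|e12 = e2, e2_|e12 = -e1, e1_|e13 = e3, e3_|e13 = -e1, e2_|e23 = e3, e3_|e23 = -e2:
e1 coeff: -v2*b12 - v3*b13 = -(-3)*(-3) - (2)*(-2) = -5
e2 coeff: v1*b12 - v3*b23 = (2)*(-3) - (2)*(-1) = -4
e3 coeff: v1*b13 + v2*b23 = (2)*(-2) + (-3)*(-1) = -1
v _| B = -5*e1 - 4*e2 - 1*e3


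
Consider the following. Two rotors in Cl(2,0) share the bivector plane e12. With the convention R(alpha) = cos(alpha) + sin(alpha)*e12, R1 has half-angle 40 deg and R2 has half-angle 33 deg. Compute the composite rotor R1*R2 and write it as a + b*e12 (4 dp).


Same-plane rotors commute and their half-angles add:
R1*R2 = cos(a1 + a2) + sin(a1 + a2)*e12.
a1 + a2 = 40 + 33 = 73 deg
cos(73 deg) = 0.2924
sin(73 deg) = 0.9563
R1*R2 = 0.2924 + 0.9563*e12


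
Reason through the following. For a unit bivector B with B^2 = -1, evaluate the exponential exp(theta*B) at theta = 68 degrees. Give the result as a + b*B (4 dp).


For a unit bivector B with B^2 = -1, the exponential series gives
e^(theta*B) = cos(theta) + sin(theta)*B (the GA analogue of Euler's formula).
theta = 68 degrees = 1.186824 rad
cos(68 deg) = 0.3746
sin(68 deg) = 0.9272
exp(theta*B) = 0.3746 + 0.9272*B


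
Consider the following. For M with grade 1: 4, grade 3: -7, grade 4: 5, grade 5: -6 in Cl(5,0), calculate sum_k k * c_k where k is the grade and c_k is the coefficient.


Grade-weighted sum = sum of grade_k * coefficient_k
1*4 = 4
3*(-7) = -21
4*5 = 20
5*(-6) = -30
Total = 4 + (-21) + 20 + (-30) = -27


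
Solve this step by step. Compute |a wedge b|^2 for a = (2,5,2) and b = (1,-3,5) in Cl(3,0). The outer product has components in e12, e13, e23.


a wedge b = (a1*b2 - a2*b1)*e12 + (a1*b3 - a3*b1)*e13 + (a2*b3 - a3*b2)*e23
e12 coeff: 2*(-3) - 5*1 = -6 - 5 = -11
e13 coeff: 2*5 - 2*1 = 10 - 2 = 8
e23 coeff: 5*5 - 2*(-3) = 25 - (-6) = 31
|a wedge b|^2 = (-11)^2 + 8^2 + 31^2
= 121 + 64 + 961
= 1146


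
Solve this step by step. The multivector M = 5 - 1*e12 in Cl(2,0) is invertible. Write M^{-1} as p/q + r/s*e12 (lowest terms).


M = 5 - 1*e12, where e12^2 = -1.
Since M commutes with its reverse ~M = a - b*e12, M * ~M = a^2 - b^2*e12^2 = a^2 + b^2.
So M^{-1} = ~M / (a^2 + b^2) = (a - b*e12)/(a^2 + b^2).
a^2 + b^2 = 25 + 1 = 26
Scalar part = 5/26 = 5/26
Bivector coeff = 1/26 = 1/26
M^{-1} = 5/26 + 1/26*e12


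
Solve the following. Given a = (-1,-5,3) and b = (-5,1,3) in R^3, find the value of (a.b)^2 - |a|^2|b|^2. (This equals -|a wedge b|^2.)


a . b = (-1)*(-5) + (-5)*1 + 3*3
= 5 + (-5) + 9 = 9
|a|^2 = (-1)^2 + (-5)^2 + 3^2 = 35
|b|^2 = (-5)^2 + 1^2 + 3^2 = 35
(a.b)^2 = 9^2 = 81
|a|^2 * |b|^2 = 35 * 35 = 1225
Result = 81 - 1225 = -1144


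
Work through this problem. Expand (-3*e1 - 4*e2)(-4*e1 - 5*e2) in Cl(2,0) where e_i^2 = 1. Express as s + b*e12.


Expand: (-3*e1 - 4*e2)(-4*e1 - 5*e2)
= (-3)*(-4)*e1e1 + (-3)*(-5)*e1e2 + (-4)*(-4)*e2e1 + (-4)*(-5)*e2e2
Using e1^2 = e2^2 = 1, e2e1 = -e1e2:
Scalar part s = (-3)*(-4) + (-4)*(-5) = 12 + 20 = 32
Bivector part b = (-3)*(-5) - (-4)*(-4) = 15 - 16 = -1
uv = 32 - 1*e12


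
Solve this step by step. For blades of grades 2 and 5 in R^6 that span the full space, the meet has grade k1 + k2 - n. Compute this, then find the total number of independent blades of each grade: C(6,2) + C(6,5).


Meet grade = grade(A) + grade(B) - n
= 2 + 5 - 6 = 1
C(6,2) = 15
C(6,5) = 6
dim_A + dim_B = 15 + 6 = 21


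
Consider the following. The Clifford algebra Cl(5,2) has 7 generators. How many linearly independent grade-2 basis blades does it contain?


Number of grade-k basis blades in Cl(p,q) with n = p + q is C(n, k).
n = 5 + 2 = 7
C(7, 2) = 7! / (2! * 5!)
= 5040 / (2 * 120)
= 21


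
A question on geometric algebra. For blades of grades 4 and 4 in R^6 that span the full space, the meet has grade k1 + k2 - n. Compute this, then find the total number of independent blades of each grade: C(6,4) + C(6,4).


Meet grade = grade(A) + grade(B) - n
= 4 + 4 - 6 = 2
C(6,4) = 15
C(6,4) = 15
dim_A + dim_B = 15 + 15 = 30


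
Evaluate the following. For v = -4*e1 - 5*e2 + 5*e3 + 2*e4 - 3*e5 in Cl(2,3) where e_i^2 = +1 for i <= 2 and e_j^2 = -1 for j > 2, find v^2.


v^2 = sum of c_i^2 * e_i^2
Positive signature terms (e_i^2 = +1): (-4)^2 + (-5)^2 = 41
Negative signature terms (e_j^2 = -1): 5^2 + 2^2 + (-3)^2 = 38
v^2 = 41 - 38 = 3


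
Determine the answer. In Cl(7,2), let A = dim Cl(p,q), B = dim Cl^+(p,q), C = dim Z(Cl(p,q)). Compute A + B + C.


n = 7 + 2 = 9
Total dim = 2^9 = 512
Even subalgebra dim = 2^8 = 256
n is odd, so center dim = 2
Sum = 512 + 256 + 2 = 770


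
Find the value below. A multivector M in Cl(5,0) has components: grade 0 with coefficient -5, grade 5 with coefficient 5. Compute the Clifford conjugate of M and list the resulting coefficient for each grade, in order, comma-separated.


Clifford conjugate sign for grade k: (-1)^(k(k+1)/2)
Grade 0: (-1)^(0*1/2) = (-1)^0 = 1, coeff -5 -> -5
Grade 5: (-1)^(5*6/2) = (-1)^15 = -1, coeff 5 -> -5
Conjugated coefficients: -5, -5


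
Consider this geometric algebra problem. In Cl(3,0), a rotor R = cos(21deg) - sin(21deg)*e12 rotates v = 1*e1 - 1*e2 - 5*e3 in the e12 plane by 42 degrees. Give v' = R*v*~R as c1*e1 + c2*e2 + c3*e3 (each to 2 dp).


Rotor R = cos(21deg) - sin(21deg)*e12
Rotation angle theta = 2 * 21 = 42 degrees in the e12 plane (e1 -> e2).
The component perpendicular to the plane (e3) is invariant: v'_3 = v3 = -5.00
cos(42deg) = 0.7431, sin(42deg) = 0.6691
v'_1 = v1*cos(theta) - v2*sin(theta) = 1*0.7431 - (-1)*0.6691 = 1.41
v'_2 = v1*sin(theta) + v2*cos(theta) = 1*0.6691 + (-1)*0.7431 = -0.07
v' = 1.41*e1 - 0.07*e2 - 5.00*e3


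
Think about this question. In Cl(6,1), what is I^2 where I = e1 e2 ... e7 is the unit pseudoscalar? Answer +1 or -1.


The pseudoscalar I = e1...e_n (product of all n generators) of Cl(p,q) satisfies I^2 = (-1)^(q + n(n-1)/2).
p = 6, q = 1, n = p + q = 7
n(n-1)/2 = 7 * 6 / 2 = 21
Exponent = q + n(n-1)/2 = 1 + 21 = 22
I^2 = (-1)^22 = +1


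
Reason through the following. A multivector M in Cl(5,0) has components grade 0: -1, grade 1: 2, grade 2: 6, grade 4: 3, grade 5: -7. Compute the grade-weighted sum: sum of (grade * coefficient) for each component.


Grade-weighted sum = sum of grade_k * coefficient_k
0*(-1) = 0
1*2 = 2
2*6 = 12
4*3 = 12
5*(-7) = -35
Total = 0 + 2 + 12 + 12 + (-35) = -9


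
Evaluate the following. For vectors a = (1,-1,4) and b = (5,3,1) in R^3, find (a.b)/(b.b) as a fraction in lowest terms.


Projection coefficient = (a . b) / (b . b)
a . b = 1*5 + (-1)*3 + 4*1
= 5 + (-3) + 4 = 6
b . b = 5^2 + 3^2 + 1^2
= 25 + 9 + 1 = 35
Coefficient = 6/35
In lowest terms: 6/35


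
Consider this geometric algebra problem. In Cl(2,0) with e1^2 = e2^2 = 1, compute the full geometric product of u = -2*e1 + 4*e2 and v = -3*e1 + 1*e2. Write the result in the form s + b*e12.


Expand: (-2*e1 + 4*e2)(-3*e1 + 1*e2)
= (-2)*(-3)*e1e1 + (-2)*1*e1e2 + 4*(-3)*e2e1 + 4*1*e2e2
Using e1^2 = e2^2 = 1, e2e1 = -e1e2:
Scalar part s = (-2)*(-3) + 4*1 = 6 + 4 = 10
Bivector part b = (-2)*1 - 4*(-3) = -2 - (-12) = 10
uv = 10 + 10*e12


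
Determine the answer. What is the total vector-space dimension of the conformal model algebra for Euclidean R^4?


The conformal model of R^4 uses Cl(5,1): the 4 Euclidean generators plus two extra orthogonal generators e+ (e+^2 = +1) and e- (e-^2 = -1), from which the null vectors e0, einf are built.
Number of generators m = 4 + 2 = 6.
dim Cl(p,q) = 2^m = 2^6 = 64


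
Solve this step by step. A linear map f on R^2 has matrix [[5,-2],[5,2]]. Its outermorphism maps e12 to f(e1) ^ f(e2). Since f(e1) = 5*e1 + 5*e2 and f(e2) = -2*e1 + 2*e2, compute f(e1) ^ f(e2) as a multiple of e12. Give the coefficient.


The outermorphism of a linear map f sends e1^e2 to f(e1)^f(e2).
f(e1) = 5*e1 + 5*e2
f(e2) = -2*e1 + 2*e2
f(e1) ^ f(e2) = (5*e1 + 5*e2) ^ (-2*e1 + 2*e2)
= 5*2*e12 + 5*(-2)*e21
= (10 - (-10))*e12
= 20*e12
Coefficient = 20


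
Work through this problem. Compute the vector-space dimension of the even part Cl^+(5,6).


Even subalgebra dimension = 2^(n-1)
n = 5 + 6 = 11
2^(11 - 1) = 2^10 = 1024
Verification: sum of C(11,k) for even k = 1 + 55 + 330 + 462 + 165 + 11 = 1024
Result = 1024


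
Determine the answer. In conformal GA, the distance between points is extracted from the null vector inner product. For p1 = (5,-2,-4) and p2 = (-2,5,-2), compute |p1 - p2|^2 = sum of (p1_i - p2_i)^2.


p1 - p2 = (7, -7, -2)
|p1 - p2|^2 = 7^2 + (-7)^2 + (-2)^2
= 49 + 49 + 4
= 102


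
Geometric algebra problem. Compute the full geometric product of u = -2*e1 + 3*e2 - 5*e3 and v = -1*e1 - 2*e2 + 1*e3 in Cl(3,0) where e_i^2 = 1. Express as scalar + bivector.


In Cl(3,0): e_i^2 = 1, e_ie_j = -e_je_i for i != j.
Scalar part = u . v = (-2)*(-1) + 3*(-2) + (-5)*1
= 2 + (-6) + (-5) = -9
e12 coeff = (-2)*(-2) - 3*(-1) = 4 - (-3) = 7
e13 coeff = (-2)*1 - (-5)*(-1) = -2 - 5 = -7
e23 coeff = 3*1 - (-5)*(-2) = 3 - 10 = -7
uv = -9 + 7*e12 - 7*e13 - 7*e23


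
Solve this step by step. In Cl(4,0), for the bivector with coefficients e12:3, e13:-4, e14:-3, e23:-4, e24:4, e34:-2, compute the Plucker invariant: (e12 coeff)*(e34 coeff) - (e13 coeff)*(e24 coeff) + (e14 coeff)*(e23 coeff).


Plucker relation: af - be + cd
a*f = 3*(-2) = -6
b*e = (-4)*4 = -16
c*d = (-3)*(-4) = 12
af - be + cd = -6 - (-16) + 12
= 22


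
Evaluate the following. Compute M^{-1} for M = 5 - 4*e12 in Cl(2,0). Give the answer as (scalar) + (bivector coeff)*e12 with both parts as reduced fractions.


M = 5 - 4*e12, where e12^2 = -1.
Since M commutes with its reverse ~M = a - b*e12, M * ~M = a^2 - b^2*e12^2 = a^2 + b^2.
So M^{-1} = ~M / (a^2 + b^2) = (a - b*e12)/(a^2 + b^2).
a^2 + b^2 = 25 + 16 = 41
Scalar part = 5/41 = 5/41
Bivector coeff = 4/41 = 4/41
M^{-1} = 5/41 + 4/41*e12


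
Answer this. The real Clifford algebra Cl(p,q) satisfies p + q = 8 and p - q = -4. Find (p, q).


We need p + q = 8 and p - q = -4.
Adding: 2p = 8 + (-4) = 4, so p = 2.
Then q = 8 - 2 = 6.
(p, q) = (2, 6)


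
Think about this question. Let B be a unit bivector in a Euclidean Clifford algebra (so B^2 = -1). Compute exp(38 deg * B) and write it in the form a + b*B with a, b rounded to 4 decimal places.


For a unit bivector B with B^2 = -1, the exponential series gives
e^(theta*B) = cos(theta) + sin(theta)*B (the GA analogue of Euler's formula).
theta = 38 degrees = 0.663225 rad
cos(38 deg) = 0.7880
sin(38 deg) = 0.6157
exp(theta*B) = 0.7880 + 0.6157*B


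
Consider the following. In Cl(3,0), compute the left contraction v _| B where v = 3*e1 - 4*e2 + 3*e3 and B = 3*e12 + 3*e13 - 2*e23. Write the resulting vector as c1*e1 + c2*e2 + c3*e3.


Left contraction v _| B = <vB>_1 (grade-1 part of the geometric product vB).
Using e1_|e12 = e2, e2_|e12 = -e1, e1_|e13 = e3, e3_|e13 = -e1, e2_|e23 = e3, e3_|e23 = -e2:
e1 coeff: -v2*b12 - v3*b13 = -(-4)*(3) - (3)*(3) = 3
e2 coeff: v1*b12 - v3*b23 = (3)*(3) - (3)*(-2) = 15
e3 coeff: v1*b13 + v2*b23 = (3)*(3) + (-4)*(-2) = 17
v _| B = 3*e1 + 15*e2 + 17*e3


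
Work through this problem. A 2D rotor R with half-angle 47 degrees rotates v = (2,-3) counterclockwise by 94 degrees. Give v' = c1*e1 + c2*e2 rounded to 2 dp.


Rotor R = cos(47deg) - sin(47deg)*e12
Rotation angle theta = 2 * 47 = 94 degrees
v' = R*v*~R rotates v by theta.
cos(94deg) = -0.0698, sin(94deg) = 0.9976
v'_1 = 2*cos(94deg) - (-3)*sin(94deg)
= 2*(-0.0698) - (-3)*0.9976
= 2.85
v'_2 = 2*sin(94deg) + (-3)*cos(94deg)
= 2*0.9976 + (-3)*(-0.0698)
= 2.20
v' = 2.85*e1 + 2.20*e2


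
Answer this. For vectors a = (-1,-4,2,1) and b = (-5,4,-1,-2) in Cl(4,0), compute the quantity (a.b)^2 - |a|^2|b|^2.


a . b = (-1)*(-5) + (-4)*4 + 2*(-1) + 1*(-2)
= 5 + (-16) + (-2) + (-2) = -15
|a|^2 = (-1)^2 + (-4)^2 + 2^2 + 1^2 = 22
|b|^2 = (-5)^2 + 4^2 + (-1)^2 + (-2)^2 = 46
(a.b)^2 = (-15)^2 = 225
|a|^2 * |b|^2 = 22 * 46 = 1012
Result = 225 - 1012 = -787


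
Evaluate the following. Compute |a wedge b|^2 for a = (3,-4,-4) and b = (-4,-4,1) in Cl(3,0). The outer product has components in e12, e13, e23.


a wedge b = (a1*b2 - a2*b1)*e12 + (a1*b3 - a3*b1)*e13 + (a2*b3 - a3*b2)*e23
e12 coeff: 3*(-4) - (-4)*(-4) = -12 - 16 = -28
e13 coeff: 3*1 - (-4)*(-4) = 3 - 16 = -13
e23 coeff: (-4)*1 - (-4)*(-4) = -4 - 16 = -20
|a wedge b|^2 = (-28)^2 + (-13)^2 + (-20)^2
= 784 + 169 + 400
= 1353


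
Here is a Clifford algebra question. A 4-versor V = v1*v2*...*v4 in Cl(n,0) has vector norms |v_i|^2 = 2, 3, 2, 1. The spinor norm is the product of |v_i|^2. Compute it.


Spinor norm N(V) = |v1|^2 * |v2|^2 * ... * |v4|^2
= 2 * 3 * 2 * 1
Running product: 2, 6, 12, 12
N(V) = 12


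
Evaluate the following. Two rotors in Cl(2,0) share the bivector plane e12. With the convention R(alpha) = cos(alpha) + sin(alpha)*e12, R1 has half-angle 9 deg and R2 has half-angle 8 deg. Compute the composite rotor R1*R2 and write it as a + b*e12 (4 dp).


Same-plane rotors commute and their half-angles add:
R1*R2 = cos(a1 + a2) + sin(a1 + a2)*e12.
a1 + a2 = 9 + 8 = 17 deg
cos(17 deg) = 0.9563
sin(17 deg) = 0.2924
R1*R2 = 0.9563 + 0.2924*e12


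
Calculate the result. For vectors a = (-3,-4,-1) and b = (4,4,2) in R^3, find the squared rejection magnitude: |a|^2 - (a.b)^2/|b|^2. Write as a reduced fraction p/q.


|a|^2 = (-3)^2 + (-4)^2 + (-1)^2 = 26
|b|^2 = 4^2 + 4^2 + 2^2 = 36
a . b = (-3)*4 + (-4)*4 + (-1)*2 = -30
(a.b)^2 = (-30)^2 = 900
|rej|^2 = 26 - 900/36
= (936 - 900)/36
= 36/36
In lowest terms: 1/1


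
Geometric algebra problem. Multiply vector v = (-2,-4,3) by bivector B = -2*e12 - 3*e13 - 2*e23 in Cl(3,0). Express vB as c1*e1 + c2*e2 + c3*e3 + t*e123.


vB has grade-1 (vector) and grade-3 (trivector) parts: vB = (v _| B) + (v ^ B).
Vector part <vB>_1:
  e1: -v2*b12 - v3*b13 = -(-4)*(-2) - (3)*(-3) = 1
  e2: v1*b12 - v3*b23 = (-2)*(-2) - (3)*(-2) = 10
  e3: v1*b13 + v2*b23 = (-2)*(-3) + (-4)*(-2) = 14
Trivector part <vB>_3:
  e123: v1*b23 - v2*b13 + v3*b12 = (-2)*(-2) - (-4)*(-3) + (3)*(-2) = -14
vB = 1*e1 + 10*e2 + 14*e3 - 14*e123


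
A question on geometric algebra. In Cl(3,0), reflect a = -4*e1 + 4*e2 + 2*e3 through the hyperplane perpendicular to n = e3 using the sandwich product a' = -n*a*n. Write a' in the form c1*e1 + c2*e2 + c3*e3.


Reflection formula: a' = -n*a*n, with n = e3 (unit vector, n^2 = 1).
For reflection through hyperplane perp to e3:
The component along e3 flips sign, others stay.
a = (-4, 4, 2)
a' = (-4, 4, -2)
a' = -4*e1 + 4*e2 - 2*e3


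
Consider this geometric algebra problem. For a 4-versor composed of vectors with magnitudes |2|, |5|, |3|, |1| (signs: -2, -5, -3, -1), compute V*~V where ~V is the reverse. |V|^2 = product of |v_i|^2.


Each vector v_i has |v_i|^2 = s_i^2
Squared scales: (-2)^2 = 4, (-5)^2 = 25, (-3)^2 = 9, (-1)^2 = 1
|V|^2 = 4 * 25 * 9 * 1
= 900


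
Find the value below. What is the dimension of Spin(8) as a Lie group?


Spin(n) double-covers SO(n); both have Lie algebra so(n) of dimension n(n-1)/2.
n = 8
n(n-1) = 8 * 7 = 56
dim Spin(8) = 56/2 = 28


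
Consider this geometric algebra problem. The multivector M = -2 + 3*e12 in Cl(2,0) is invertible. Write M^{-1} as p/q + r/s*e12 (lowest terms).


M = -2 + 3*e12, where e12^2 = -1.
Since M commutes with its reverse ~M = a - b*e12, M * ~M = a^2 - b^2*e12^2 = a^2 + b^2.
So M^{-1} = ~M / (a^2 + b^2) = (a - b*e12)/(a^2 + b^2).
a^2 + b^2 = 4 + 9 = 13
Scalar part = -2/13 = -2/13
Bivector coeff = -3/13 = -3/13
M^{-1} = -2/13 - 3/13*e12


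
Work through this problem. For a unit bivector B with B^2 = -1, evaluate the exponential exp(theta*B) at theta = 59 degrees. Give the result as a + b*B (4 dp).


For a unit bivector B with B^2 = -1, the exponential series gives
e^(theta*B) = cos(theta) + sin(theta)*B (the GA analogue of Euler's formula).
theta = 59 degrees = 1.029744 rad
cos(59 deg) = 0.5150
sin(59 deg) = 0.8572
exp(theta*B) = 0.5150 + 0.8572*B


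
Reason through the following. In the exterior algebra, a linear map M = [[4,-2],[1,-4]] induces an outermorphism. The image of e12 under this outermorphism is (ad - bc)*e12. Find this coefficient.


The outermorphism of a linear map f sends e1^e2 to f(e1)^f(e2).
f(e1) = 4*e1 + 1*e2
f(e2) = -2*e1 - 4*e2
f(e1) ^ f(e2) = (4*e1 + 1*e2) ^ (-2*e1 - 4*e2)
= 4*(-4)*e12 + 1*(-2)*e21
= (-16 - (-2))*e12
= -14*e12
Coefficient = -14


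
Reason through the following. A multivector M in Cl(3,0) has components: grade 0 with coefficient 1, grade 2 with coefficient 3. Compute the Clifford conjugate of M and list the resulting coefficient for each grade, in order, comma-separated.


Clifford conjugate sign for grade k: (-1)^(k(k+1)/2)
Grade 0: (-1)^(0*1/2) = (-1)^0 = 1, coeff 1 -> 1
Grade 2: (-1)^(2*3/2) = (-1)^3 = -1, coeff 3 -> -3
Conjugated coefficients: 1, -3


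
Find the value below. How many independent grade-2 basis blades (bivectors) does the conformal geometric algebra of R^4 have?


The conformal model of R^4 uses Cl(5,1) with m = 4 + 2 = 6 generators.
Number of grade-2 blades = C(m, 2) = C(6, 2)
= 6*5/2 = 15


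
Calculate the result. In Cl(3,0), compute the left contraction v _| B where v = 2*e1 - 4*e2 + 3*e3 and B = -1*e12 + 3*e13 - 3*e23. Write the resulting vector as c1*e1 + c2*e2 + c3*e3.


Left contraction v _| B = <vB>_1 (grade-1 part of the geometric product vB).
Using e1_|e12 = e2, e2_|e12 = -e1, e1_|e13 = e3, e3_|e13 = -e1, e2_|e23 = e3, e3_|e23 = -e2:
e1 coeff: -v2*b12 - v3*b13 = -(-4)*(-1) - (3)*(3) = -13
e2 coeff: v1*b12 - v3*b23 = (2)*(-1) - (3)*(-3) = 7
e3 coeff: v1*b13 + v2*b23 = (2)*(3) + (-4)*(-3) = 18
v _| B = -13*e1 + 7*e2 + 18*e3


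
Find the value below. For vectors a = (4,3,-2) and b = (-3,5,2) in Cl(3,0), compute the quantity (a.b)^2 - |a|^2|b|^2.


a . b = 4*(-3) + 3*5 + (-2)*2
= -12 + 15 + (-4) = -1
|a|^2 = 4^2 + 3^2 + (-2)^2 = 29
|b|^2 = (-3)^2 + 5^2 + 2^2 = 38
(a.b)^2 = (-1)^2 = 1
|a|^2 * |b|^2 = 29 * 38 = 1102
Result = 1 - 1102 = -1101


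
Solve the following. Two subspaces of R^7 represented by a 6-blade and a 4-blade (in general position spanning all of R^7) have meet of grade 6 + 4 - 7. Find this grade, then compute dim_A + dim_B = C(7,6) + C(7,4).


Meet grade = grade(A) + grade(B) - n
= 6 + 4 - 7 = 3
C(7,6) = 7
C(7,4) = 35
dim_A + dim_B = 7 + 35 = 42


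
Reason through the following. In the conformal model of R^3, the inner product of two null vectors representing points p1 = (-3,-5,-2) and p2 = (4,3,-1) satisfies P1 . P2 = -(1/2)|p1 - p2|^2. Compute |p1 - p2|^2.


p1 - p2 = (-7, -8, -1)
|p1 - p2|^2 = (-7)^2 + (-8)^2 + (-1)^2
= 49 + 64 + 1
= 114


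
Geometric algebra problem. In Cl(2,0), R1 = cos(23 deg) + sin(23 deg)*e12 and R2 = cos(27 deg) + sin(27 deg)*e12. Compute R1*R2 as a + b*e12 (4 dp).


Same-plane rotors commute and their half-angles add:
R1*R2 = cos(a1 + a2) + sin(a1 + a2)*e12.
a1 + a2 = 23 + 27 = 50 deg
cos(50 deg) = 0.6428
sin(50 deg) = 0.7660
R1*R2 = 0.6428 + 0.7660*e12


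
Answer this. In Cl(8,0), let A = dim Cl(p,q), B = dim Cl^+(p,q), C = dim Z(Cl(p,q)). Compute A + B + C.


n = 8 + 0 = 8
Total dim = 2^8 = 256
Even subalgebra dim = 2^7 = 128
n is even, so center dim = 1
Sum = 256 + 128 + 1 = 385


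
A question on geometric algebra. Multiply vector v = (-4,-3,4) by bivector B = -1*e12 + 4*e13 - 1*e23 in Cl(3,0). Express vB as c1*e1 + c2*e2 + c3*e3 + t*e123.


vB has grade-1 (vector) and grade-3 (trivector) parts: vB = (v _| B) + (v ^ B).
Vector part <vB>_1:
  e1: -v2*b12 - v3*b13 = -(-3)*(-1) - (4)*(4) = -19
  e2: v1*b12 - v3*b23 = (-4)*(-1) - (4)*(-1) = 8
  e3: v1*b13 + v2*b23 = (-4)*(4) + (-3)*(-1) = -13
Trivector part <vB>_3:
  e123: v1*b23 - v2*b13 + v3*b12 = (-4)*(-1) - (-3)*(4) + (4)*(-1) = 12
vB = -19*e1 + 8*e2 - 13*e3 + 12*e123


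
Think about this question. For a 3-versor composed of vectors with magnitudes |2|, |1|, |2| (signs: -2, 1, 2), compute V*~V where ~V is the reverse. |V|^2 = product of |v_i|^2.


Each vector v_i has |v_i|^2 = s_i^2
Squared scales: (-2)^2 = 4, 1^2 = 1, 2^2 = 4
|V|^2 = 4 * 1 * 4
= 16


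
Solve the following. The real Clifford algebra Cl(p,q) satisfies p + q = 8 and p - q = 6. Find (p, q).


We need p + q = 8 and p - q = 6.
Adding: 2p = 8 + 6 = 14, so p = 7.
Then q = 8 - 7 = 1.
(p, q) = (7, 1)


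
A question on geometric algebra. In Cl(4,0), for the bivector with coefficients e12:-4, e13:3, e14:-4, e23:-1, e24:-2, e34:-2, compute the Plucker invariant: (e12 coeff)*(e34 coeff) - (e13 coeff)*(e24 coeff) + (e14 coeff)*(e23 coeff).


Plucker relation: af - be + cd
a*f = (-4)*(-2) = 8
b*e = 3*(-2) = -6
c*d = (-4)*(-1) = 4
af - be + cd = 8 - (-6) + 4
= 18


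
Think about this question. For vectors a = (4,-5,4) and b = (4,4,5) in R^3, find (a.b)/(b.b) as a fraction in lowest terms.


Projection coefficient = (a . b) / (b . b)
a . b = 4*4 + (-5)*4 + 4*5
= 16 + (-20) + 20 = 16
b . b = 4^2 + 4^2 + 5^2
= 16 + 16 + 25 = 57
Coefficient = 16/57
In lowest terms: 16/57


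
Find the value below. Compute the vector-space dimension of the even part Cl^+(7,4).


Even subalgebra dimension = 2^(n-1)
n = 7 + 4 = 11
2^(11 - 1) = 2^10 = 1024
Verification: sum of C(11,k) for even k = 1 + 55 + 330 + 462 + 165 + 11 = 1024
Result = 1024


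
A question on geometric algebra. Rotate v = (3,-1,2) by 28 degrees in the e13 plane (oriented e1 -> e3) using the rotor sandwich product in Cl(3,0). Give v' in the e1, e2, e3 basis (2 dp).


Rotor R = cos(14deg) - sin(14deg)*e13
Rotation angle theta = 2 * 14 = 28 degrees in the e13 plane (e1 -> e3).
The component perpendicular to the plane (e2) is invariant: v'_2 = v2 = -1.00
cos(28deg) = 0.8829, sin(28deg) = 0.4695
v'_1 = v1*cos(theta) - v3*sin(theta) = 3*0.8829 - 2*0.4695 = 1.71
v'_3 = v1*sin(theta) + v3*cos(theta) = 3*0.4695 + 2*0.8829 = 3.17
v' = 1.71*e1 - 1.00*e2 + 3.17*e3


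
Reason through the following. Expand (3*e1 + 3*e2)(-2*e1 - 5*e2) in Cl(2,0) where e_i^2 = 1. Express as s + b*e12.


Expand: (3*e1 + 3*e2)(-2*e1 - 5*e2)
= 3*(-2)*e1e1 + 3*(-5)*e1e2 + 3*(-2)*e2e1 + 3*(-5)*e2e2
Using e1^2 = e2^2 = 1, e2e1 = -e1e2:
Scalar part s = 3*(-2) + 3*(-5) = -6 + (-15) = -21
Bivector part b = 3*(-5) - 3*(-2) = -15 - (-6) = -9
uv = -21 - 9*e12


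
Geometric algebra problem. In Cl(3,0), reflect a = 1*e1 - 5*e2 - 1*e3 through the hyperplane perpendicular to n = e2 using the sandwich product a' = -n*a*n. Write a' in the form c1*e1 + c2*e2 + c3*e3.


Reflection formula: a' = -n*a*n, with n = e2 (unit vector, n^2 = 1).
For reflection through hyperplane perp to e2:
The component along e2 flips sign, others stay.
a = (1, -5, -1)
a' = (1, 5, -1)
a' = 1*e1 + 5*e2 - 1*e3


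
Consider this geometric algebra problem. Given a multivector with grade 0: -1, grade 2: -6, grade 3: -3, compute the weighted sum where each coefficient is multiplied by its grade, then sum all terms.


Grade-weighted sum = sum of grade_k * coefficient_k
0*(-1) = 0
2*(-6) = -12
3*(-3) = -9
Total = 0 + (-12) + (-9) = -21


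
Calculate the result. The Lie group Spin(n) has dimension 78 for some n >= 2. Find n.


dim Spin(n) = dim so(n) = n(n-1)/2.
Solve n(n-1)/2 = 78, i.e. n^2 - n - 156 = 0.
Discriminant = 1 + 8*78 = 625
n = (1 + sqrt(625))/2 = (1 + 25)/2 = 13


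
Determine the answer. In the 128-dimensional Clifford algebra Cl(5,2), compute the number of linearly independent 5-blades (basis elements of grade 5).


Number of grade-k basis blades in Cl(p,q) with n = p + q is C(n, k).
n = 5 + 2 = 7
C(7, 5) = 7! / (5! * 2!)
= 5040 / (120 * 2)
= 21


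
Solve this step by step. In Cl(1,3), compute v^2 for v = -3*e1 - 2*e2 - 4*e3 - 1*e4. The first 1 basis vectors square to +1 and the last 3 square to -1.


v^2 = sum of c_i^2 * e_i^2
Positive signature terms (e_i^2 = +1): (-3)^2 = 9
Negative signature terms (e_j^2 = -1): (-2)^2 + (-4)^2 + (-1)^2 = 21
v^2 = 9 - 21 = -12


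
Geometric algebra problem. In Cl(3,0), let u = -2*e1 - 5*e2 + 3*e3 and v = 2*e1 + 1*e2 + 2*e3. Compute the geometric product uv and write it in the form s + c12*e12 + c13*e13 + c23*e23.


In Cl(3,0): e_i^2 = 1, e_ie_j = -e_je_i for i != j.
Scalar part = u . v = (-2)*2 + (-5)*1 + 3*2
= -4 + (-5) + 6 = -3
e12 coeff = (-2)*1 - (-5)*2 = -2 - (-10) = 8
e13 coeff = (-2)*2 - 3*2 = -4 - 6 = -10
e23 coeff = (-5)*2 - 3*1 = -10 - 3 = -13
uv = -3 + 8*e12 - 10*e13 - 13*e23


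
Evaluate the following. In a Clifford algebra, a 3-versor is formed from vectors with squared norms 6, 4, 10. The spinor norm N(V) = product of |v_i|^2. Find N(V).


Spinor norm N(V) = |v1|^2 * |v2|^2 * ... * |v3|^2
= 6 * 4 * 10
Running product: 6, 24, 240
N(V) = 240


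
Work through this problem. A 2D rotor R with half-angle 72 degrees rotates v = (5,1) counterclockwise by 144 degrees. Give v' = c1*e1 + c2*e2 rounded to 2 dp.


Rotor R = cos(72deg) - sin(72deg)*e12
Rotation angle theta = 2 * 72 = 144 degrees
v' = R*v*~R rotates v by theta.
cos(144deg) = -0.8090, sin(144deg) = 0.5878
v'_1 = 5*cos(144deg) - 1*sin(144deg)
= 5*(-0.8090) - 1*0.5878
= -4.63
v'_2 = 5*sin(144deg) + 1*cos(144deg)
= 5*0.5878 + 1*(-0.8090)
= 2.13
v' = -4.63*e1 + 2.13*e2


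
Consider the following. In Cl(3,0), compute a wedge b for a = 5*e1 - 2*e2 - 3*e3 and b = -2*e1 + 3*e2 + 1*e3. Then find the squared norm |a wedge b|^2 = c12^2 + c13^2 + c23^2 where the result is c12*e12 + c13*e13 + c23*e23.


a wedge b = (a1*b2 - a2*b1)*e12 + (a1*b3 - a3*b1)*e13 + (a2*b3 - a3*b2)*e23
e12 coeff: 5*3 - (-2)*(-2) = 15 - 4 = 11
e13 coeff: 5*1 - (-3)*(-2) = 5 - 6 = -1
e23 coeff: (-2)*1 - (-3)*3 = -2 - (-9) = 7
|a wedge b|^2 = 11^2 + (-1)^2 + 7^2
= 121 + 1 + 49
= 171


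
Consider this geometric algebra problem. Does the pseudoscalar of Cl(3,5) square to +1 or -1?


The pseudoscalar I = e1...e_n (product of all n generators) of Cl(p,q) satisfies I^2 = (-1)^(q + n(n-1)/2).
p = 3, q = 5, n = p + q = 8
n(n-1)/2 = 8 * 7 / 2 = 28
Exponent = q + n(n-1)/2 = 5 + 28 = 33
I^2 = (-1)^33 = -1


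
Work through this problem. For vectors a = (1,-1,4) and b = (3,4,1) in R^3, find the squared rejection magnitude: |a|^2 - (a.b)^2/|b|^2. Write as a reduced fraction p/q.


|a|^2 = 1^2 + (-1)^2 + 4^2 = 18
|b|^2 = 3^2 + 4^2 + 1^2 = 26
a . b = 1*3 + (-1)*4 + 4*1 = 3
(a.b)^2 = 3^2 = 9
|rej|^2 = 18 - 9/26
= (468 - 9)/26
= 459/26
In lowest terms: 459/26


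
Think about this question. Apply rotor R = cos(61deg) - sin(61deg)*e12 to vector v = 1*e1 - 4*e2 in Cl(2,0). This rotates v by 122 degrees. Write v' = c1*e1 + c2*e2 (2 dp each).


Rotor R = cos(61deg) - sin(61deg)*e12
Rotation angle theta = 2 * 61 = 122 degrees
v' = R*v*~R rotates v by theta.
cos(122deg) = -0.5299, sin(122deg) = 0.8480
v'_1 = 1*cos(122deg) - (-4)*sin(122deg)
= 1*(-0.5299) - (-4)*0.8480
= 2.86
v'_2 = 1*sin(122deg) + (-4)*cos(122deg)
= 1*0.8480 + (-4)*(-0.5299)
= 2.97
v' = 2.86*e1 + 2.97*e2


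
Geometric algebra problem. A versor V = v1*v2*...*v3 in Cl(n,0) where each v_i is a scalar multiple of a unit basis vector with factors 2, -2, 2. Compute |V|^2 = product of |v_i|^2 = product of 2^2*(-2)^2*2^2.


Each vector v_i has |v_i|^2 = s_i^2
Squared scales: 2^2 = 4, (-2)^2 = 4, 2^2 = 4
|V|^2 = 4 * 4 * 4
= 64


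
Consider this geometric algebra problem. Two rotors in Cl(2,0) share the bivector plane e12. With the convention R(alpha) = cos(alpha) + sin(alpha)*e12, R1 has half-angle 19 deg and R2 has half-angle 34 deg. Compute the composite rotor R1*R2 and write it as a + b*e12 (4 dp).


Same-plane rotors commute and their half-angles add:
R1*R2 = cos(a1 + a2) + sin(a1 + a2)*e12.
a1 + a2 = 19 + 34 = 53 deg
cos(53 deg) = 0.6018
sin(53 deg) = 0.7986
R1*R2 = 0.6018 + 0.7986*e12


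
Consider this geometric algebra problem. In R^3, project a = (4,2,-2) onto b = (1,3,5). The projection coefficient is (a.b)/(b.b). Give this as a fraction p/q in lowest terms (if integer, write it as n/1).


Projection coefficient = (a . b) / (b . b)
a . b = 4*1 + 2*3 + (-2)*5
= 4 + 6 + (-10) = 0
b . b = 1^2 + 3^2 + 5^2
= 1 + 9 + 25 = 35
Coefficient = 0/35
In lowest terms: 0/1


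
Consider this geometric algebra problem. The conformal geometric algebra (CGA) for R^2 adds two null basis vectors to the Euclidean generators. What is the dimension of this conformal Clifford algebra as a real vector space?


The conformal model of R^2 uses Cl(3,1): the 2 Euclidean generators plus two extra orthogonal generators e+ (e+^2 = +1) and e- (e-^2 = -1), from which the null vectors e0, einf are built.
Number of generators m = 2 + 2 = 4.
dim Cl(p,q) = 2^m = 2^4 = 16


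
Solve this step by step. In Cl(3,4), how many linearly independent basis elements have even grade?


Even subalgebra dimension = 2^(n-1)
n = 3 + 4 = 7
2^(7 - 1) = 2^6 = 64
Verification: sum of C(7,k) for even k = 1 + 21 + 35 + 7 = 64
Result = 64


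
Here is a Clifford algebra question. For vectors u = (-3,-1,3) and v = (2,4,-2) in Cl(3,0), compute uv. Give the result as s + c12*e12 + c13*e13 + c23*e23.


In Cl(3,0): e_i^2 = 1, e_ie_j = -e_je_i for i != j.
Scalar part = u . v = (-3)*2 + (-1)*4 + 3*(-2)
= -6 + (-4) + (-6) = -16
e12 coeff = (-3)*4 - (-1)*2 = -12 - (-2) = -10
e13 coeff = (-3)*(-2) - 3*2 = 6 - 6 = 0
e23 coeff = (-1)*(-2) - 3*4 = 2 - 12 = -10
uv = -16 - 10*e12 + 0*e13 - 10*e23


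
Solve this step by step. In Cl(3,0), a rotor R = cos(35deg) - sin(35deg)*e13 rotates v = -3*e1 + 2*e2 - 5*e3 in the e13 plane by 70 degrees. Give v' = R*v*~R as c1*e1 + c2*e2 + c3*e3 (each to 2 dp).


Rotor R = cos(35deg) - sin(35deg)*e13
Rotation angle theta = 2 * 35 = 70 degrees in the e13 plane (e1 -> e3).
The component perpendicular to the plane (e2) is invariant: v'_2 = v2 = 2.00
cos(70deg) = 0.3420, sin(70deg) = 0.9397
v'_1 = v1*cos(theta) - v3*sin(theta) = -3*0.3420 - (-5)*0.9397 = 3.67
v'_3 = v1*sin(theta) + v3*cos(theta) = -3*0.9397 + (-5)*0.3420 = -4.53
v' = 3.67*e1 + 2.00*e2 - 4.53*e3


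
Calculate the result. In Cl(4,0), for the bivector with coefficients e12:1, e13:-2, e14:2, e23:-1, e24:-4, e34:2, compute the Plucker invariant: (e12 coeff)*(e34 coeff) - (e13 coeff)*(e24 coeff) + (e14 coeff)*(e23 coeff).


Plucker relation: af - be + cd
a*f = 1*2 = 2
b*e = (-2)*(-4) = 8
c*d = 2*(-1) = -2
af - be + cd = 2 - 8 + (-2)
= -8


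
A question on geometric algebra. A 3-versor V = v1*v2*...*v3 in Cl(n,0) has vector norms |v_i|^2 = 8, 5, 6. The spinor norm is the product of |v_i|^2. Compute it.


Spinor norm N(V) = |v1|^2 * |v2|^2 * ... * |v3|^2
= 8 * 5 * 6
Running product: 8, 40, 240
N(V) = 240


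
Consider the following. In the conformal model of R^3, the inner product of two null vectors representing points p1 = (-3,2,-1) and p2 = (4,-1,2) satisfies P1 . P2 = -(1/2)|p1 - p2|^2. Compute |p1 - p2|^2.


p1 - p2 = (-7, 3, -3)
|p1 - p2|^2 = (-7)^2 + 3^2 + (-3)^2
= 49 + 9 + 9
= 67


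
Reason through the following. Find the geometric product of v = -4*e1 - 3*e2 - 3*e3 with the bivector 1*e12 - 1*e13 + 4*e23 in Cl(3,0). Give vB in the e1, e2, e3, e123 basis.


vB has grade-1 (vector) and grade-3 (trivector) parts: vB = (v _| B) + (v ^ B).
Vector part <vB>_1:
  e1: -v2*b12 - v3*b13 = -(-3)*(1) - (-3)*(-1) = 0
  e2: v1*b12 - v3*b23 = (-4)*(1) - (-3)*(4) = 8
  e3: v1*b13 + v2*b23 = (-4)*(-1) + (-3)*(4) = -8
Trivector part <vB>_3:
  e123: v1*b23 - v2*b13 + v3*b12 = (-4)*(4) - (-3)*(-1) + (-3)*(1) = -22
vB = 0*e1 + 8*e2 - 8*e3 - 22*e123


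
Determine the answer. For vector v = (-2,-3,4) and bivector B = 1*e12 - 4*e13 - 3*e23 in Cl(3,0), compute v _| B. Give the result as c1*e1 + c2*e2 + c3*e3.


Left contraction v _| B = <vB>_1 (grade-1 part of the geometric product vB).
Using e1_|e12 = e2, e2_|e12 = -e1, e1_|e13 = e3, e3_|e13 = -e1, e2_|e23 = e3, e3_|e23 = -e2:
e1 coeff: -v2*b12 - v3*b13 = -(-3)*(1) - (4)*(-4) = 19
e2 coeff: v1*b12 - v3*b23 = (-2)*(1) - (4)*(-3) = 10
e3 coeff: v1*b13 + v2*b23 = (-2)*(-4) + (-3)*(-3) = 17
v _| B = 19*e1 + 10*e2 + 17*e3


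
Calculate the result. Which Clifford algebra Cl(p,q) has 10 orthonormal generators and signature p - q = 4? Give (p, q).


We need p + q = 10 and p - q = 4.
Adding: 2p = 10 + 4 = 14, so p = 7.
Then q = 10 - 7 = 3.
(p, q) = (7, 3)


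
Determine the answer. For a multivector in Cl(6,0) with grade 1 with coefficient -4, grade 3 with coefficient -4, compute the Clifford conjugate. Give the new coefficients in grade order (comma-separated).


Clifford conjugate sign for grade k: (-1)^(k(k+1)/2)
Grade 1: (-1)^(1*2/2) = (-1)^1 = -1, coeff -4 -> 4
Grade 3: (-1)^(3*4/2) = (-1)^6 = 1, coeff -4 -> -4
Conjugated coefficients: 4, -4


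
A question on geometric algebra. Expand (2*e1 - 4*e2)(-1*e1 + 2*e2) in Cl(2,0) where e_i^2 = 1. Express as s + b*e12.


Expand: (2*e1 - 4*e2)(-1*e1 + 2*e2)
= 2*(-1)*e1e1 + 2*2*e1e2 + (-4)*(-1)*e2e1 + (-4)*2*e2e2
Using e1^2 = e2^2 = 1, e2e1 = -e1e2:
Scalar part s = 2*(-1) + (-4)*2 = -2 + (-8) = -10
Bivector part b = 2*2 - (-4)*(-1) = 4 - 4 = 0
uv = -10 + 0*e12


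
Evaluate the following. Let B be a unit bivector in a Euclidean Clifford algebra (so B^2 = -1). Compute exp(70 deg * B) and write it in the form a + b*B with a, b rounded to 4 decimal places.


For a unit bivector B with B^2 = -1, the exponential series gives
e^(theta*B) = cos(theta) + sin(theta)*B (the GA analogue of Euler's formula).
theta = 70 degrees = 1.22173 rad
cos(70 deg) = 0.3420
sin(70 deg) = 0.9397
exp(theta*B) = 0.3420 + 0.9397*B


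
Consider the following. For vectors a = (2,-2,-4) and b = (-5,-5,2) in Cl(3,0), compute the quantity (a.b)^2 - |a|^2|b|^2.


a . b = 2*(-5) + (-2)*(-5) + (-4)*2
= -10 + 10 + (-8) = -8
|a|^2 = 2^2 + (-2)^2 + (-4)^2 = 24
|b|^2 = (-5)^2 + (-5)^2 + 2^2 = 54
(a.b)^2 = (-8)^2 = 64
|a|^2 * |b|^2 = 24 * 54 = 1296
Result = 64 - 1296 = -1232


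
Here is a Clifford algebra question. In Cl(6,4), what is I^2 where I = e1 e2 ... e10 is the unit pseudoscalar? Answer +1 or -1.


The pseudoscalar I = e1...e_n (product of all n generators) of Cl(p,q) satisfies I^2 = (-1)^(q + n(n-1)/2).
p = 6, q = 4, n = p + q = 10
n(n-1)/2 = 10 * 9 / 2 = 45
Exponent = q + n(n-1)/2 = 4 + 45 = 49
I^2 = (-1)^49 = -1


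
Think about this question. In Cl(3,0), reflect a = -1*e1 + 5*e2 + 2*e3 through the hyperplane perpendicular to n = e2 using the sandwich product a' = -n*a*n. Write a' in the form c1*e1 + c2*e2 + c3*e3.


Reflection formula: a' = -n*a*n, with n = e2 (unit vector, n^2 = 1).
For reflection through hyperplane perp to e2:
The component along e2 flips sign, others stay.
a = (-1, 5, 2)
a' = (-1, -5, 2)
a' = -1*e1 - 5*e2 + 2*e3


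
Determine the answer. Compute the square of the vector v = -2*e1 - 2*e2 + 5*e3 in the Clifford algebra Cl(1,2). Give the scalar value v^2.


v^2 = sum of c_i^2 * e_i^2
Positive signature terms (e_i^2 = +1): (-2)^2 = 4
Negative signature terms (e_j^2 = -1): (-2)^2 + 5^2 = 29
v^2 = 4 - 29 = -25


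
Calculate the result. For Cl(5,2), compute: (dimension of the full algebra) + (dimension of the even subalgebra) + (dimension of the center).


n = 5 + 2 = 7
Total dim = 2^7 = 128
Even subalgebra dim = 2^6 = 64
n is odd, so center dim = 2
Sum = 128 + 64 + 2 = 194
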